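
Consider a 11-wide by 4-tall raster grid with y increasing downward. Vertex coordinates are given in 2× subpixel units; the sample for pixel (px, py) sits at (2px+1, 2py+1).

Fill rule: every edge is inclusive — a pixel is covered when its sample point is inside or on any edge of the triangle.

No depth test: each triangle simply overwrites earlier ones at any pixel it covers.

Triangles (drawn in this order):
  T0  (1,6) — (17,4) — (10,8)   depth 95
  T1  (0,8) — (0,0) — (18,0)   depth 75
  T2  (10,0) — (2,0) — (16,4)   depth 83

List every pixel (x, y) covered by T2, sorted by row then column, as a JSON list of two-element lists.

T0:
  2·area = 50
  edge (1, 6)→(17, 4): d=(16,-2) inclusive
  edge (17, 4)→(10, 8): d=(-7,4) inclusive
  edge (10, 8)→(1, 6): d=(-9,-2) inclusive
    (4,2)@(9, 5): e=[0,25,25] → X  [on edge]
    (5,2)@(11, 5): e=[4,17,29] → X
    (6,2)@(13, 5): e=[8,9,33] → X
    (7,2)@(15, 5): e=[12,1,37] → X
    (8,2)@(17, 5): e=[16,-7,41] → .
    (3,3)@(7, 7): e=[28,19,3] → X
    (6,3)@(13, 7): e=[40,-5,15] → .
    (7,3)@(15, 7): e=[44,-13,19] → .
  covered (7 px):
    . . . . . . . . . . .
    . . . . . . . . . . .
    . . . . X X X X . . .
    . . . X X X . . . . .
T1:
  2·area = 144
  edge (0, 8)→(0, 0): d=(0,-8) inclusive
  edge (0, 0)→(18, 0): d=(18,0) inclusive
  edge (18, 0)→(0, 8): d=(-18,8) inclusive
    (0,0)@(1, 1): e=[8,18,118] → X
    (1,0)@(3, 1): e=[24,18,102] → X
    (2,0)@(5, 1): e=[40,18,86] → X
    (3,0)@(7, 1): e=[56,18,70] → X
    (4,0)@(9, 1): e=[72,18,54] → X
    (5,0)@(11, 1): e=[88,18,38] → X
    (6,0)@(13, 1): e=[104,18,22] → X
    (7,0)@(15, 1): e=[120,18,6] → X
    (8,0)@(17, 1): e=[136,18,-10] → .
    (0,1)@(1, 3): e=[8,54,82] → X
    (6,1)@(13, 3): e=[104,54,-14] → .
    (7,1)@(15, 3): e=[120,54,-30] → .
  covered (18 px):
    X X X X X X X X . . .
    X X X X X X . . . . .
    X X X . . . . . . . .
    X . . . . . . . . . .
T2:
  2·area = 32  (B↔C swapped to make it positive)
  edge (10, 0)→(16, 4): d=(6,4) inclusive
  edge (16, 4)→(2, 0): d=(-14,-4) inclusive
  edge (2, 0)→(10, 0): d=(8,0) inclusive
    (3,0)@(7, 1): e=[18,6,8] → X
    (4,0)@(9, 1): e=[10,14,8] → X
    (5,0)@(11, 1): e=[2,22,8] → X
    (6,0)@(13, 1): e=[-6,30,8] → .
    (3,1)@(7, 3): e=[30,-22,24] → .
    (4,1)@(9, 3): e=[22,-14,24] → .
    (5,1)@(11, 3): e=[14,-6,24] → .
    (6,1)@(13, 3): e=[6,2,24] → X
    (7,1)@(15, 3): e=[-2,10,24] → .
    (6,2)@(13, 5): e=[18,-26,40] → .
  covered (4 px):
    . . . X X X . . . . .
    . . . . . . X . . . .
    . . . . . . . . . . .
    . . . . . . . . . . .

Final: [[3,0],[4,0],[5,0],[6,1]]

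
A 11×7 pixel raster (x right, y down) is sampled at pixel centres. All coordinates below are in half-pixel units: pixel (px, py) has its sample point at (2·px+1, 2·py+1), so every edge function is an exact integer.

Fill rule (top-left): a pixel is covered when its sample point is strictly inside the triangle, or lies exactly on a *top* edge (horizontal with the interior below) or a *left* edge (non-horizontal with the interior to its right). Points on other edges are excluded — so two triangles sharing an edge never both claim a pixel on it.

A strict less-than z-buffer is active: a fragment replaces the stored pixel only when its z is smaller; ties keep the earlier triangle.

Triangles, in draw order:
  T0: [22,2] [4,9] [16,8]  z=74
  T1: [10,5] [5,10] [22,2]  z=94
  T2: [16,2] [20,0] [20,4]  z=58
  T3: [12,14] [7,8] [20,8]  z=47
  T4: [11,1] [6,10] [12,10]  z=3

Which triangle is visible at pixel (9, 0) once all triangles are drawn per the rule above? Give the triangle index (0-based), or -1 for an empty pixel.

T0:
  2·area = 66  (B↔C swapped to make it positive)
  edge (22, 2)→(16, 8): d=(-6,6) right/bottom  bias=-1
  edge (16, 8)→(4, 9): d=(-12,1) right/bottom  bias=-1
  edge (4, 9)→(22, 2): d=(18,-7) top-left  bias=+0
    (10,1)@(21, 3): e=[0,55,11] → .  [on edge]
    (7,2)@(15, 5): e=[24,37,5] → X
    (8,2)@(17, 5): e=[12,35,19] → X
    (9,2)@(19, 5): e=[0,33,33] → .  [on edge]
    (5,3)@(11, 7): e=[36,17,13] → X
    (6,3)@(13, 7): e=[24,15,27] → X
    (8,3)@(17, 7): e=[0,11,55] → .  [on edge]
    (5,4)@(11, 9): e=[24,-7,49] → .
    (6,4)@(13, 9): e=[12,-9,63] → .
    (7,4)@(15, 9): e=[0,-11,77] → .  [on edge]
    (6,5)@(13, 11): e=[0,-33,99] → .  [on edge]
    (5,6)@(11, 13): e=[0,-55,121] → .  [on edge]
  covered (5 px):
    . . . . . . . . . . .
    . . . . . . . . . . .
    . . . . . . . X X . .
    . . . . . X X X . . .
    . . . . . . . . . . .
    . . . . . . . . . . .
    . . . . . . . . . . .
T1:
  2·area = 45  (B↔C swapped to make it positive)
  edge (10, 5)→(22, 2): d=(12,-3) top-left  bias=+0
  edge (22, 2)→(5, 10): d=(-17,8) right/bottom  bias=-1
  edge (5, 10)→(10, 5): d=(5,-5) top-left  bias=+0
    (9,1)@(19, 3): e=[3,7,35] → X
    (10,1)@(21, 3): e=[9,-9,45] → .
    (5,2)@(11, 5): e=[3,37,5] → X
    (6,2)@(13, 5): e=[9,21,15] → X
    (7,2)@(15, 5): e=[15,5,25] → X
    (8,2)@(17, 5): e=[21,-11,35] → .
    (9,2)@(19, 5): e=[27,-27,45] → .
    (4,3)@(9, 7): e=[21,19,5] → X
    (6,3)@(13, 7): e=[33,-13,25] → .
    (7,3)@(15, 7): e=[39,-29,35] → .
    (3,4)@(7, 9): e=[39,1,5] → X
    (4,4)@(9, 9): e=[45,-15,15] → .
  covered (7 px):
    . . . . . . . . . . .
    . . . . . . . . . X .
    . . . . . X X X . . .
    . . . . X X . . . . .
    . . . X . . . . . . .
    . . . . . . . . . . .
    . . . . . . . . . . .
T2:
  2·area = 16
  edge (16, 2)→(20, 0): d=(4,-2) top-left  bias=+0
  edge (20, 0)→(20, 4): d=(0,4) right/bottom  bias=-1
  edge (20, 4)→(16, 2): d=(-4,-2) top-left  bias=+0
    (9,0)@(19, 1): e=[2,4,10] → X
    (10,0)@(21, 1): e=[6,-4,14] → .
    (9,1)@(19, 3): e=[10,4,2] → X
    (10,1)@(21, 3): e=[14,-4,6] → .
    (9,2)@(19, 5): e=[18,4,-6] → .
  covered (2 px):
    . . . . . . . . . X .
    . . . . . . . . . X .
    . . . . . . . . . . .
    . . . . . . . . . . .
    . . . . . . . . . . .
    . . . . . . . . . . .
    . . . . . . . . . . .
T3:
  2·area = 78
  edge (12, 14)→(7, 8): d=(-5,-6) top-left  bias=+0
  edge (7, 8)→(20, 8): d=(13,0) top-left  bias=+0
  edge (20, 8)→(12, 14): d=(-8,6) right/bottom  bias=-1
    (4,4)@(9, 9): e=[7,13,58] → X
    (5,4)@(11, 9): e=[19,13,46] → X
    (6,4)@(13, 9): e=[31,13,34] → X
    (7,4)@(15, 9): e=[43,13,22] → X
    (8,4)@(17, 9): e=[55,13,10] → X
    (9,4)@(19, 9): e=[67,13,-2] → .
    (4,5)@(9, 11): e=[-3,39,42] → .
    (5,5)@(11, 11): e=[9,39,30] → X
    (8,5)@(17, 11): e=[45,39,-6] → .
    (5,6)@(11, 13): e=[-1,65,14] → .
    (6,6)@(13, 13): e=[11,65,2] → X
    (7,6)@(15, 13): e=[23,65,-10] → .
  covered (9 px):
    . . . . . . . . . . .
    . . . . . . . . . . .
    . . . . . . . . . . .
    . . . . . . . . . . .
    . . . . X X X X X . .
    . . . . . X X X . . .
    . . . . . . X . . . .
T4:
  2·area = 54  (B↔C swapped to make it positive)
  edge (11, 1)→(12, 10): d=(1,9) right/bottom  bias=-1
  edge (12, 10)→(6, 10): d=(-6,0) right/bottom  bias=-1
  edge (6, 10)→(11, 1): d=(5,-9) top-left  bias=+0
    (5,0)@(11, 1): e=[0,54,0] → .  [on edge]
    (5,1)@(11, 3): e=[2,42,10] → X
    (6,1)@(13, 3): e=[-16,42,28] → .
    (4,2)@(9, 5): e=[22,30,2] → X
    (6,2)@(13, 5): e=[-14,30,38] → .
    (4,3)@(9, 7): e=[24,18,12] → X
    (6,3)@(13, 7): e=[-12,18,48] → .
    (3,4)@(7, 9): e=[44,6,4] → X
    (6,4)@(13, 9): e=[-10,6,58] → .
    (3,5)@(7, 11): e=[46,-6,14] → .
    (4,5)@(9, 11): e=[28,-6,32] → .
    (5,5)@(11, 11): e=[10,-6,50] → .
  covered (8 px):
    . . . . . . . . . . .
    . . . . . X . . . . .
    . . . . X X . . . . .
    . . . . X X . . . . .
    . . . X X X . . . . .
    . . . . . . . . . . .
    . . . . . . . . . . .

Z-buffer (winner per pixel, '.' = empty):
  . . . . . . . . . 2 .
  . . . . . 4 . . . 2 .
  . . . . 4 4 1 0 0 . .
  . . . . 4 4 0 0 . . .
  . . . 4 4 4 3 3 3 . .
  . . . . . 3 3 3 . . .
  . . . . . . 3 . . . .

Answer: 2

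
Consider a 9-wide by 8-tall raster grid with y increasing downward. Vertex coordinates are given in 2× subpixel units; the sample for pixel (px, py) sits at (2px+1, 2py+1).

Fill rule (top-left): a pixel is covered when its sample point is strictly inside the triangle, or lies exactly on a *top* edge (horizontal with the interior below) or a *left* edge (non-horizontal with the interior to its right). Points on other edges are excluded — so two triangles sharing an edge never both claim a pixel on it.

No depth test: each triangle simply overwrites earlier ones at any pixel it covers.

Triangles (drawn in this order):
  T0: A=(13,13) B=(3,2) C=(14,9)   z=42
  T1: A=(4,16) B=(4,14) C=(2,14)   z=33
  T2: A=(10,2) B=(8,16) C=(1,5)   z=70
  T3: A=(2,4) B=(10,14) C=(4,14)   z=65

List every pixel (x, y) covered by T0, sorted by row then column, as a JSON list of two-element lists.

T0:
  2·area = 51
  edge (13, 13)→(3, 2): d=(-10,-11) top-left  bias=+0
  edge (3, 2)→(14, 9): d=(11,7) right/bottom  bias=-1
  edge (14, 9)→(13, 13): d=(-1,4) right/bottom  bias=-1
    (3,2)@(7, 5): e=[14,5,32] → #
    (4,2)@(9, 5): e=[36,-9,24] → ·
    (7,2)@(15, 5): e=[102,-51,0] → ·  [on edge]
    (3,3)@(7, 7): e=[-6,27,30] → ·
    (4,3)@(9, 7): e=[16,13,22] → #
    (5,3)@(11, 7): e=[38,-1,14] → ·
    (4,4)@(9, 9): e=[-4,35,20] → ·
    (5,4)@(11, 9): e=[18,21,12] → #
    (6,4)@(13, 9): e=[40,7,4] → #
    (7,4)@(15, 9): e=[62,-7,-4] → ·
    (5,5)@(11, 11): e=[-2,43,10] → ·
    (6,5)@(13, 11): e=[20,29,2] → #
    (6,6)@(13, 13): e=[0,51,0] → ·  [on edge]
  covered (5 px):
    · · · · · · · · ·
    · · · · · · · · ·
    · · · # · · · · ·
    · · · · # · · · ·
    · · · · · # # · ·
    · · · · · · # · ·
    · · · · · · · · ·
    · · · · · · · · ·
T1:
  2·area = 4  (B↔C swapped to make it positive)
  edge (4, 16)→(2, 14): d=(-2,-2) top-left  bias=+0
  edge (2, 14)→(4, 14): d=(2,0) top-left  bias=+0
  edge (4, 14)→(4, 16): d=(0,2) right/bottom  bias=-1
    (0,6)@(1, 13): e=[0,-2,6] → ·  [on edge]
    (1,7)@(3, 15): e=[0,2,2] → #  [on edge]
    (2,7)@(5, 15): e=[4,2,-2] → ·
  covered (1 px):
    · · · · · · · · ·
    · · · · · · · · ·
    · · · · · · · · ·
    · · · · · · · · ·
    · · · · · · · · ·
    · · · · · · · · ·
    · · · · · · · · ·
    · # · · · · · · ·
T2:
  2·area = 120
  edge (10, 2)→(8, 16): d=(-2,14) right/bottom  bias=-1
  edge (8, 16)→(1, 5): d=(-7,-11) top-left  bias=+0
  edge (1, 5)→(10, 2): d=(9,-3) top-left  bias=+0
    (6,0)@(13, 1): e=[-40,160,0] → ·  [on edge]
    (3,1)@(7, 3): e=[40,80,0] → #  [on edge]
    (4,1)@(9, 3): e=[12,102,6] → #
    (5,1)@(11, 3): e=[-16,124,12] → ·
    (0,2)@(1, 5): e=[120,0,0] → #  [on edge]
    (1,2)@(3, 5): e=[92,22,6] → #
    (2,2)@(5, 5): e=[64,44,12] → #
    (5,2)@(11, 5): e=[-20,110,30] → ·
    (0,3)@(1, 7): e=[116,-14,18] → ·
    (1,3)@(3, 7): e=[88,8,24] → #
    (5,3)@(11, 7): e=[-24,96,48] → ·
    (1,4)@(3, 9): e=[84,-6,42] → ·
    (4,4)@(9, 9): e=[0,60,60] → ·  [on edge]
  covered (16 px):
    · · · · · · · · ·
    · · · # # · · · ·
    # # # # # · · · ·
    · # # # # · · · ·
    · · # # · · · · ·
    · · # # · · · · ·
    · · · # · · · · ·
    · · · · · · · · ·
T3:
  2·area = 60
  edge (2, 4)→(10, 14): d=(8,10) right/bottom  bias=-1
  edge (10, 14)→(4, 14): d=(-6,0) right/bottom  bias=-1
  edge (4, 14)→(2, 4): d=(-2,-10) top-left  bias=+0
    (1,3)@(3, 7): e=[14,42,4] → #
    (2,3)@(5, 7): e=[-6,42,24] → ·
    (1,4)@(3, 9): e=[30,30,0] → #  [on edge]
    (2,4)@(5, 9): e=[10,30,20] → #
    (3,4)@(7, 9): e=[-10,30,40] → ·
    (1,5)@(3, 11): e=[46,18,-4] → ·
    (2,5)@(5, 11): e=[26,18,16] → #
    (3,5)@(7, 11): e=[6,18,36] → #
    (4,5)@(9, 11): e=[-14,18,56] → ·
    (2,6)@(5, 13): e=[42,6,12] → #
    (4,6)@(9, 13): e=[2,6,52] → #
    (5,6)@(11, 13): e=[-18,6,72] → ·
  covered (8 px):
    · · · · · · · · ·
    · · · · · · · · ·
    · · · · · · · · ·
    · # · · · · · · ·
    · # # · · · · · ·
    · · # # · · · · ·
    · · # # # · · · ·
    · · · · · · · · ·

Result: [[3,2],[4,3],[5,4],[6,4],[6,5]]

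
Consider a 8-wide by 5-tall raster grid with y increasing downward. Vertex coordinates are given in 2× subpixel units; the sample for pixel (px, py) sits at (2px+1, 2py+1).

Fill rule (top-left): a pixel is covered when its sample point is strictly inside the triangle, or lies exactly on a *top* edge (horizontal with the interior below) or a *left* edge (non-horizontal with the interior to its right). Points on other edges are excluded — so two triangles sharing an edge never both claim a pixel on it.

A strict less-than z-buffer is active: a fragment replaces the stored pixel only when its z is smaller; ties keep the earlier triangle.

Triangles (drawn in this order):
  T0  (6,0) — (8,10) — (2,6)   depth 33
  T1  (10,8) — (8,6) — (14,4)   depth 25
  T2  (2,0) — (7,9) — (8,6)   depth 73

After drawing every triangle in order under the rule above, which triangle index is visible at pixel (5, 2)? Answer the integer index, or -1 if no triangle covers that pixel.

T0:
  2·area = 52
  edge (6, 0)→(8, 10): d=(2,10) right/bottom  bias=-1
  edge (8, 10)→(2, 6): d=(-6,-4) top-left  bias=+0
  edge (2, 6)→(6, 0): d=(4,-6) top-left  bias=+0
    (2,1)@(5, 3): e=[16,30,6] → #
    (3,1)@(7, 3): e=[-4,38,18] → ·
    (1,2)@(3, 5): e=[40,10,2] → #
    (3,2)@(7, 5): e=[0,26,26] → ·  [on edge]
    (1,3)@(3, 7): e=[44,-2,10] → ·
    (2,3)@(5, 7): e=[24,6,22] → #
    (3,3)@(7, 7): e=[4,14,34] → #
    (4,3)@(9, 7): e=[-16,22,46] → ·
    (2,4)@(5, 9): e=[28,-6,30] → ·
    (3,4)@(7, 9): e=[8,2,42] → #
    (4,4)@(9, 9): e=[-12,10,54] → ·
  covered (6 px):
    · · · · · · · ·
    · · # · · · · ·
    · # # · · · · ·
    · · # # · · · ·
    · · · # · · · ·
T1:
  2·area = 16
  edge (10, 8)→(8, 6): d=(-2,-2) top-left  bias=+0
  edge (8, 6)→(14, 4): d=(6,-2) top-left  bias=+0
  edge (14, 4)→(10, 8): d=(-4,4) right/bottom  bias=-1
    (1,0)@(3, 1): e=[0,-40,56] → ·  [on edge]
    (2,1)@(5, 3): e=[0,-24,40] → ·  [on edge]
    (7,1)@(15, 3): e=[20,-4,0] → ·  [on edge]
    (3,2)@(7, 5): e=[0,-8,24] → ·  [on edge]
    (5,2)@(11, 5): e=[8,0,8] → #  [on edge]
    (6,2)@(13, 5): e=[12,4,0] → ·  [on edge]
    (2,3)@(5, 7): e=[-8,0,24] → ·  [on edge]
    (4,3)@(9, 7): e=[0,8,8] → #  [on edge]
    (5,3)@(11, 7): e=[4,12,0] → ·  [on edge]
    (4,4)@(9, 9): e=[-4,20,0] → ·  [on edge]
    (5,4)@(11, 9): e=[0,24,-8] → ·  [on edge]
  covered (2 px):
    · · · · · · · ·
    · · · · · · · ·
    · · · · · # · ·
    · · · · # · · ·
    · · · · · · · ·
T2:
  2·area = 24  (B↔C swapped to make it positive)
  edge (2, 0)→(8, 6): d=(6,6) right/bottom  bias=-1
  edge (8, 6)→(7, 9): d=(-1,3) right/bottom  bias=-1
  edge (7, 9)→(2, 0): d=(-5,-9) top-left  bias=+0
    (1,0)@(3, 1): e=[0,20,4] → ·  [on edge]
    (2,1)@(5, 3): e=[0,12,12] → ·  [on edge]
    (4,1)@(9, 3): e=[-24,0,48] → ·  [on edge]
    (2,2)@(5, 5): e=[12,10,2] → #
    (3,2)@(7, 5): e=[0,4,20] → ·  [on edge]
    (2,3)@(5, 7): e=[24,8,-8] → ·
    (3,3)@(7, 7): e=[12,2,10] → #
    (4,3)@(9, 7): e=[0,-4,28] → ·  [on edge]
    (3,4)@(7, 9): e=[24,0,0] → ·  [on edge]
    (5,4)@(11, 9): e=[0,-12,36] → ·  [on edge]
  covered (2 px):
    · · · · · · · ·
    · · · · · · · ·
    · · # · · · · ·
    · · · # · · · ·
    · · · · · · · ·

Z-buffer (winner per pixel, '.' = empty):
  . . . . . . . .
  . . 0 . . . . .
  . 0 0 . . 1 . .
  . . 0 0 1 . . .
  . . . 0 . . . .

Final: 1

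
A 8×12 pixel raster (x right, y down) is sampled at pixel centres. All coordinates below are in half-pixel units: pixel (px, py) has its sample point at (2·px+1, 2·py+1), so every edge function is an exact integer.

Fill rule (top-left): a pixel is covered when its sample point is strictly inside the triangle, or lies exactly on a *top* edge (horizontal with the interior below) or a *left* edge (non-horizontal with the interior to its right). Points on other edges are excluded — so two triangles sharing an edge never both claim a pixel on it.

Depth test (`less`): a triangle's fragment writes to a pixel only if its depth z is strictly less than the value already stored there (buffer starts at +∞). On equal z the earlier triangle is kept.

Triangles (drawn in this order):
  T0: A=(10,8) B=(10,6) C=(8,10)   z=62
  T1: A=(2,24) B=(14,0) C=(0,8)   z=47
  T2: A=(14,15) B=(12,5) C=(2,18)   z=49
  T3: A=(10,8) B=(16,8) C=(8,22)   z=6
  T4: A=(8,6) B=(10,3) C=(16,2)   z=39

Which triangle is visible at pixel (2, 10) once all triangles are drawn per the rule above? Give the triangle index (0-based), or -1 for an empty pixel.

T0:
  2·area = 4  (B↔C swapped to make it positive)
  edge (10, 8)→(8, 10): d=(-2,2) right/bottom  bias=-1
  edge (8, 10)→(10, 6): d=(2,-4) top-left  bias=+0
  edge (10, 6)→(10, 8): d=(0,2) right/bottom  bias=-1
    (7,1)@(15, 3): e=[0,14,-10] → .  [on edge]
    (6,2)@(13, 5): e=[0,10,-6] → .  [on edge]
    (5,3)@(11, 7): e=[0,6,-2] → .  [on edge]
    (4,4)@(9, 9): e=[0,2,2] → .  [on edge]
    (3,5)@(7, 11): e=[0,-2,6] → .  [on edge]
    (2,6)@(5, 13): e=[0,-6,10] → .  [on edge]
    (1,7)@(3, 15): e=[0,-10,14] → .  [on edge]
    (0,8)@(1, 17): e=[0,-14,18] → .  [on edge]
  covered (0 px):
    . . . . . . . .
    . . . . . . . .
    . . . . . . . .
    . . . . . . . .
    . . . . . . . .
    . . . . . . . .
    . . . . . . . .
    . . . . . . . .
    . . . . . . . .
    . . . . . . . .
    . . . . . . . .
    . . . . . . . .
T1:
  2·area = 240  (B↔C swapped to make it positive)
  edge (2, 24)→(0, 8): d=(-2,-16) top-left  bias=+0
  edge (0, 8)→(14, 0): d=(14,-8) top-left  bias=+0
  edge (14, 0)→(2, 24): d=(-12,24) right/bottom  bias=-1
    (6,0)@(13, 1): e=[222,6,12] → X
    (7,0)@(15, 1): e=[254,22,-36] → .
    (4,1)@(9, 3): e=[154,2,84] → X
    (5,1)@(11, 3): e=[186,18,36] → X
    (6,1)@(13, 3): e=[218,34,-12] → .
    (3,2)@(7, 5): e=[118,14,108] → X
    (6,2)@(13, 5): e=[214,62,-36] → .
    (1,3)@(3, 7): e=[50,10,180] → X
    (2,3)@(5, 7): e=[82,26,132] → X
    (5,3)@(11, 7): e=[178,74,-12] → .
    (0,4)@(1, 9): e=[14,22,204] → X
    (5,4)@(11, 9): e=[174,102,-36] → .
  covered (30 px):
    . . . . . . X .
    . . . . X X . .
    . . . X X X . .
    . X X X X . . .
    X X X X X . . .
    X X X X . . . .
    X X X X . . . .
    X X X . . . . .
    . X X . . . . .
    . X . . . . . .
    . X . . . . . .
    . . . . . . . .
T2:
  2·area = 126  (B↔C swapped to make it positive)
  edge (14, 15)→(2, 18): d=(-12,3) right/bottom  bias=-1
  edge (2, 18)→(12, 5): d=(10,-13) top-left  bias=+0
  edge (12, 5)→(14, 15): d=(2,10) right/bottom  bias=-1
    (5,3)@(11, 7): e=[105,7,14] → X
    (6,3)@(13, 7): e=[99,33,-6] → .
    (4,4)@(9, 9): e=[87,1,38] → X
    (6,4)@(13, 9): e=[75,53,-2] → .
    (4,5)@(9, 11): e=[63,21,42] → X
    (6,5)@(13, 11): e=[51,73,2] → X
    (7,5)@(15, 11): e=[45,99,-18] → .
    (3,6)@(7, 13): e=[45,15,66] → X
    (7,6)@(15, 13): e=[21,119,-14] → .
    (2,7)@(5, 15): e=[27,9,90] → X
    (7,7)@(15, 15): e=[-3,139,-10] → .
    (1,8)@(3, 17): e=[9,3,114] → X
  covered (17 px):
    . . . . . . . .
    . . . . . . . .
    . . . . . . . .
    . . . . . X . .
    . . . . X X . .
    . . . . X X X .
    . . . X X X X .
    . . X X X X X .
    . X X . . . . .
    . . . . . . . .
    . . . . . . . .
    . . . . . . . .
T3:
  2·area = 84
  edge (10, 8)→(16, 8): d=(6,0) top-left  bias=+0
  edge (16, 8)→(8, 22): d=(-8,14) right/bottom  bias=-1
  edge (8, 22)→(10, 8): d=(2,-14) top-left  bias=+0
    (5,0)@(11, 1): e=[-42,126,0] → .  [on edge]
    (5,4)@(11, 9): e=[6,62,16] → X
    (6,4)@(13, 9): e=[6,34,44] → X
    (7,4)@(15, 9): e=[6,6,72] → X
    (5,5)@(11, 11): e=[18,46,20] → X
    (7,5)@(15, 11): e=[18,-10,76] → .
    (5,6)@(11, 13): e=[30,30,24] → X
    (7,6)@(15, 13): e=[30,-26,80] → .
    (4,7)@(9, 15): e=[42,42,0] → X  [on edge]
    (6,7)@(13, 15): e=[42,-14,56] → .
    (4,8)@(9, 17): e=[54,26,4] → X
    (5,8)@(11, 17): e=[54,-2,32] → .
  covered (11 px):
    . . . . . . . .
    . . . . . . . .
    . . . . . . . .
    . . . . . . . .
    . . . . . X X X
    . . . . . X X .
    . . . . . X X .
    . . . . X X . .
    . . . . X . . .
    . . . . X . . .
    . . . . . . . .
    . . . . . . . .
T4:
  2·area = 16
  edge (8, 6)→(10, 3): d=(2,-3) top-left  bias=+0
  edge (10, 3)→(16, 2): d=(6,-1) top-left  bias=+0
  edge (16, 2)→(8, 6): d=(-8,4) right/bottom  bias=-1
    (5,1)@(11, 3): e=[3,1,12] → X
    (6,1)@(13, 3): e=[9,3,4] → X
    (7,1)@(15, 3): e=[15,5,-4] → .
    (4,2)@(9, 5): e=[1,11,4] → X
    (5,2)@(11, 5): e=[7,13,-4] → .
    (6,2)@(13, 5): e=[13,15,-12] → .
    (4,3)@(9, 7): e=[5,23,-12] → .
  covered (3 px):
    . . . . . . . .
    . . . . . X X .
    . . . . X . . .
    . . . . . . . .
    . . . . . . . .
    . . . . . . . .
    . . . . . . . .
    . . . . . . . .
    . . . . . . . .
    . . . . . . . .
    . . . . . . . .
    . . . . . . . .

Z-buffer (winner per pixel, '.' = empty):
  . . . . . . 1 .
  . . . . 1 4 4 .
  . . . 1 4 1 . .
  . 1 1 1 1 2 . .
  1 1 1 1 1 3 3 3
  1 1 1 1 2 3 3 .
  1 1 1 1 2 3 3 .
  1 1 1 2 3 3 2 .
  . 1 1 . 3 . . .
  . 1 . . 3 . . .
  . 1 . . . . . .
  . . . . . . . .

Result: -1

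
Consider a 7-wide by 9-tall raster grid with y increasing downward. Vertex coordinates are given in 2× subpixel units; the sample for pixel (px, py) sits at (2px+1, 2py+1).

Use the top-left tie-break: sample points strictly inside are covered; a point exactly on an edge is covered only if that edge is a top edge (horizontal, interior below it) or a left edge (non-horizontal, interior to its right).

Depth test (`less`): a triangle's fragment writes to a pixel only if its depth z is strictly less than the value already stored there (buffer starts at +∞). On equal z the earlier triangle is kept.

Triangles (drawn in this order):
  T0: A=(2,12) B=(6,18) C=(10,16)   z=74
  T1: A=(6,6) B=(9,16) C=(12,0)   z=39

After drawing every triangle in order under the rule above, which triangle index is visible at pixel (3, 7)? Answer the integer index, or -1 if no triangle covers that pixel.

T0:
  2·area = 32  (B↔C swapped to make it positive)
  edge (2, 12)→(10, 16): d=(8,4) right/bottom  bias=-1
  edge (10, 16)→(6, 18): d=(-4,2) right/bottom  bias=-1
  edge (6, 18)→(2, 12): d=(-4,-6) top-left  bias=+0
    (1,6)@(3, 13): e=[4,26,2] → X
    (2,6)@(5, 13): e=[-4,22,14] → .
    (1,7)@(3, 15): e=[20,18,-6] → .
    (2,7)@(5, 15): e=[12,14,6] → X
    (3,7)@(7, 15): e=[4,10,18] → X
    (4,7)@(9, 15): e=[-4,6,30] → .
    (2,8)@(5, 17): e=[28,6,-2] → .
    (3,8)@(7, 17): e=[20,2,10] → X
    (4,8)@(9, 17): e=[12,-2,22] → .
  covered (4 px):
    . . . . . . .
    . . . . . . .
    . . . . . . .
    . . . . . . .
    . . . . . . .
    . . . . . . .
    . X . . . . .
    . . X X . . .
    . . . X . . .
T1:
  2·area = 78  (B↔C swapped to make it positive)
  edge (6, 6)→(12, 0): d=(6,-6) top-left  bias=+0
  edge (12, 0)→(9, 16): d=(-3,16) right/bottom  bias=-1
  edge (9, 16)→(6, 6): d=(-3,-10) top-left  bias=+0
    (5,0)@(11, 1): e=[0,13,65] → X  [on edge]
    (6,0)@(13, 1): e=[12,-19,85] → .
    (4,1)@(9, 3): e=[0,39,39] → X  [on edge]
    (6,1)@(13, 3): e=[24,-25,79] → .
    (3,2)@(7, 5): e=[0,65,13] → X  [on edge]
    (6,2)@(13, 5): e=[36,-31,73] → .
    (2,3)@(5, 7): e=[0,91,-13] → .  [on edge]
    (3,3)@(7, 7): e=[12,59,7] → X
    (5,3)@(11, 7): e=[36,-5,47] → .
    (1,4)@(3, 9): e=[0,117,-39] → .  [on edge]
    (3,4)@(7, 9): e=[24,53,1] → X
    (5,4)@(11, 9): e=[48,-11,41] → .
    (0,5)@(1, 11): e=[0,143,-65] → .  [on edge]
  covered (13 px):
    . . . . . X .
    . . . . X X .
    . . . X X X .
    . . . X X . .
    . . . X X . .
    . . . . X . .
    . . . . X . .
    . . . . X . .
    . . . . . . .

Z-buffer (winner per pixel, '.' = empty):
  . . . . . 1 .
  . . . . 1 1 .
  . . . 1 1 1 .
  . . . 1 1 . .
  . . . 1 1 . .
  . . . . 1 . .
  . 0 . . 1 . .
  . . 0 0 1 . .
  . . . 0 . . .

Result: 0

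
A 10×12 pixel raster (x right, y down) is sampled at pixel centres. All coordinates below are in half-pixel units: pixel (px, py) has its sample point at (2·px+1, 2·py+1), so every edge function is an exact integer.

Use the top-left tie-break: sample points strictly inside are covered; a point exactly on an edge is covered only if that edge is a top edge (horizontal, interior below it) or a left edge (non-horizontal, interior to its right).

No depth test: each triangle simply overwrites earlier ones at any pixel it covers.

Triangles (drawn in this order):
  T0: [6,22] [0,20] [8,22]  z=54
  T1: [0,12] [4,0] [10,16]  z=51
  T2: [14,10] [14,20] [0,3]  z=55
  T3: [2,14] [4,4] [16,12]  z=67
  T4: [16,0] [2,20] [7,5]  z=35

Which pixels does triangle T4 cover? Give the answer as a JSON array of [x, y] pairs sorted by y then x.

T0:
  2·area = 4
  edge (6, 22)→(0, 20): d=(-6,-2) top-left  bias=+0
  edge (0, 20)→(8, 22): d=(8,2) right/bottom  bias=-1
  edge (8, 22)→(6, 22): d=(-2,0) right/bottom  bias=-1
    (1,10)@(3, 21): e=[0,2,2] → X  [on edge]
    (2,10)@(5, 21): e=[4,-2,2] → .
    (1,11)@(3, 23): e=[-12,18,-2] → .
    (4,11)@(9, 23): e=[0,6,-2] → .  [on edge]
  covered (1 px):
    . . . . . . . . . .
    . . . . . . . . . .
    . . . . . . . . . .
    . . . . . . . . . .
    . . . . . . . . . .
    . . . . . . . . . .
    . . . . . . . . . .
    . . . . . . . . . .
    . . . . . . . . . .
    . . . . . . . . . .
    . X . . . . . . . .
    . . . . . . . . . .
T1:
  2·area = 136
  edge (0, 12)→(4, 0): d=(4,-12) top-left  bias=+0
  edge (4, 0)→(10, 16): d=(6,16) right/bottom  bias=-1
  edge (10, 16)→(0, 12): d=(-10,-4) top-left  bias=+0
    (1,1)@(3, 3): e=[0,34,102] → X  [on edge]
    (2,1)@(5, 3): e=[24,2,110] → X
    (3,1)@(7, 3): e=[48,-30,118] → .
    (1,2)@(3, 5): e=[8,46,82] → X
    (3,2)@(7, 5): e=[56,-18,98] → .
    (1,3)@(3, 7): e=[16,58,62] → X
    (3,3)@(7, 7): e=[64,-6,78] → .
    (0,4)@(1, 9): e=[0,102,34] → X  [on edge]
    (3,4)@(7, 9): e=[72,6,58] → X
    (4,4)@(9, 9): e=[96,-26,66] → .
    (0,5)@(1, 11): e=[8,114,14] → X
    (4,5)@(9, 11): e=[104,-14,46] → .
  covered (18 px):
    . . . . . . . . . .
    . X X . . . . . . .
    . X X . . . . . . .
    . X X . . . . . . .
    X X X X . . . . . .
    X X X X . . . . . .
    . X X X . . . . . .
    . . . . X . . . . .
    . . . . . . . . . .
    . . . . . . . . . .
    . . . . . . . . . .
    . . . . . . . . . .
T2:
  2·area = 140
  edge (14, 10)→(14, 20): d=(0,10) right/bottom  bias=-1
  edge (14, 20)→(0, 3): d=(-14,-17) top-left  bias=+0
  edge (0, 3)→(14, 10): d=(14,7) right/bottom  bias=-1
    (1,2)@(3, 5): e=[110,23,7] → X
    (2,2)@(5, 5): e=[90,57,-7] → .
    (1,3)@(3, 7): e=[110,-5,35] → .
    (2,3)@(5, 7): e=[90,29,21] → X
    (3,3)@(7, 7): e=[70,63,7] → X
    (4,3)@(9, 7): e=[50,97,-7] → .
    (2,4)@(5, 9): e=[90,1,49] → X
    (4,4)@(9, 9): e=[50,69,21] → X
    (5,4)@(11, 9): e=[30,103,7] → X
    (6,4)@(13, 9): e=[10,137,-7] → .
    (2,5)@(5, 11): e=[90,-27,77] → .
    (3,5)@(7, 11): e=[70,7,63] → X
  covered (17 px):
    . . . . . . . . . .
    . . . . . . . . . .
    . X . . . . . . . .
    . . X X . . . . . .
    . . X X X X . . . .
    . . . X X X X . . .
    . . . . X X X . . .
    . . . . . X X . . .
    . . . . . . X . . .
    . . . . . . . . . .
    . . . . . . . . . .
    . . . . . . . . . .
T3:
  2·area = 136
  edge (2, 14)→(4, 4): d=(2,-10) top-left  bias=+0
  edge (4, 4)→(16, 12): d=(12,8) right/bottom  bias=-1
  edge (16, 12)→(2, 14): d=(-14,2) right/bottom  bias=-1
    (2,2)@(5, 5): e=[12,4,120] → X
    (3,2)@(7, 5): e=[32,-12,116] → .
    (2,3)@(5, 7): e=[16,28,92] → X
    (3,3)@(7, 7): e=[36,12,88] → X
    (4,3)@(9, 7): e=[56,-4,84] → .
    (1,4)@(3, 9): e=[0,68,68] → X  [on edge]
    (4,4)@(9, 9): e=[60,20,56] → X
    (5,4)@(11, 9): e=[80,4,52] → X
    (6,4)@(13, 9): e=[100,-12,48] → .
    (1,5)@(3, 11): e=[4,92,40] → X
    (6,5)@(13, 11): e=[104,12,20] → X
    (7,5)@(15, 11): e=[124,-4,16] → .
    (4,6)@(9, 13): e=[68,68,0] → .  [on edge]
    (0,9)@(1, 19): e=[0,204,-68] → .  [on edge]
  covered (17 px):
    . . . . . . . . . .
    . . . . . . . . . .
    . . X . . . . . . .
    . . X X . . . . . .
    . X X X X X . . . .
    . X X X X X X . . .
    . X X X . . . . . .
    . . . . . . . . . .
    . . . . . . . . . .
    . . . . . . . . . .
    . . . . . . . . . .
    . . . . . . . . . .
T4:
  2·area = 110
  edge (16, 0)→(2, 20): d=(-14,20) right/bottom  bias=-1
  edge (2, 20)→(7, 5): d=(5,-15) top-left  bias=+0
  edge (7, 5)→(16, 0): d=(9,-5) top-left  bias=+0
    (7,0)@(15, 1): e=[6,100,4] → X
    (8,0)@(17, 1): e=[-34,130,14] → .
    (5,1)@(11, 3): e=[58,50,2] → X
    (6,1)@(13, 3): e=[18,80,12] → X
    (7,1)@(15, 3): e=[-22,110,22] → .
    (3,2)@(7, 5): e=[110,0,0] → X  [on edge]
    (4,2)@(9, 5): e=[70,30,10] → X
    (6,2)@(13, 5): e=[-10,90,30] → .
    (3,3)@(7, 7): e=[82,10,18] → X
    (6,3)@(13, 7): e=[-38,100,48] → .
    (3,4)@(7, 9): e=[54,20,36] → X
    (5,4)@(11, 9): e=[-26,80,56] → .
    (2,5)@(5, 11): e=[66,0,44] → X  [on edge]
    (1,8)@(3, 17): e=[22,0,88] → X  [on edge]
    (0,11)@(1, 23): e=[-22,0,132] → .  [on edge]
  covered (16 px):
    . . . . . . . X . .
    . . . . . X X . . .
    . . . X X X . . . .
    . . . X X X . . . .
    . . . X X . . . . .
    . . X X . . . . . .
    . . X . . . . . . .
    . . X . . . . . . .
    . X . . . . . . . .
    . . . . . . . . . .
    . . . . . . . . . .
    . . . . . . . . . .

Final: [[7,0],[5,1],[6,1],[3,2],[4,2],[5,2],[3,3],[4,3],[5,3],[3,4],[4,4],[2,5],[3,5],[2,6],[2,7],[1,8]]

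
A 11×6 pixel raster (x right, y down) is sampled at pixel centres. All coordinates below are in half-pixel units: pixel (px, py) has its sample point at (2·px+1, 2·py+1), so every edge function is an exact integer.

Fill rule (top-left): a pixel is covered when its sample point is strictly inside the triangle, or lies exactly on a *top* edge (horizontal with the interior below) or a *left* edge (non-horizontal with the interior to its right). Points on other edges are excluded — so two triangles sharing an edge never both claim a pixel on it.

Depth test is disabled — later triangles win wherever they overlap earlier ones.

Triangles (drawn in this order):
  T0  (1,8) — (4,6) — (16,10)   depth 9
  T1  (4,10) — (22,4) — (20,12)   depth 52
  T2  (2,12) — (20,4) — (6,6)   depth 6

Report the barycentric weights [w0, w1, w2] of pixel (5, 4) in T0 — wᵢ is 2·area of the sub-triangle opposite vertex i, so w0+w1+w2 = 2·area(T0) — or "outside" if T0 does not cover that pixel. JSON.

T0:
  2·area = 36
  edge (1, 8)→(4, 6): d=(3,-2) top-left  bias=+0
  edge (4, 6)→(16, 10): d=(12,4) right/bottom  bias=-1
  edge (16, 10)→(1, 8): d=(-15,-2) top-left  bias=+0
    (0,2)@(1, 5): e=[-9,0,45] → ·  [on edge]
    (1,3)@(3, 7): e=[1,16,19] → █
    (2,3)@(5, 7): e=[5,8,23] → █
    (3,3)@(7, 7): e=[9,0,27] → ·  [on edge]
    (1,4)@(3, 9): e=[7,40,-11] → ·
    (2,4)@(5, 9): e=[11,32,-7] → ·
    (4,4)@(9, 9): e=[19,16,1] → █
    (5,4)@(11, 9): e=[23,8,5] → █
    (6,4)@(13, 9): e=[27,0,9] → ·  [on edge]
    (4,5)@(9, 11): e=[25,40,-29] → ·
    (5,5)@(11, 11): e=[29,32,-25] → ·
    (9,5)@(19, 11): e=[45,0,-9] → ·  [on edge]
  covered (4 px):
    · · · · · · · · · · ·
    · · · · · · · · · · ·
    · · · · · · · · · · ·
    · █ █ · · · · · · · ·
    · · · · █ █ · · · · ·
    · · · · · · · · · · ·
T1:
  2·area = 132
  edge (4, 10)→(22, 4): d=(18,-6) top-left  bias=+0
  edge (22, 4)→(20, 12): d=(-2,8) right/bottom  bias=-1
  edge (20, 12)→(4, 10): d=(-16,-2) top-left  bias=+0
    (9,2)@(19, 5): e=[0,22,110] → █  [on edge]
    (10,2)@(21, 5): e=[12,6,114] → █
    (6,3)@(13, 7): e=[0,66,66] → █  [on edge]
    (7,3)@(15, 7): e=[12,50,70] → █
    (8,3)@(17, 7): e=[24,34,74] → █
    (3,4)@(7, 9): e=[0,110,22] → █  [on edge]
    (4,4)@(9, 9): e=[12,94,26] → █
    (5,4)@(11, 9): e=[24,78,30] → █
    (10,4)@(21, 9): e=[84,-2,50] → ·
    (0,5)@(1, 11): e=[0,154,-22] → ·  [on edge]
    (3,5)@(7, 11): e=[36,106,-10] → ·
    (4,5)@(9, 11): e=[48,90,-6] → ·
  covered (18 px):
    · · · · · · · · · · ·
    · · · · · · · · · · ·
    · · · · · · · · · █ █
    · · · · · · █ █ █ █ █
    · · · █ █ █ █ █ █ █ ·
    · · · · · · █ █ █ █ ·
T2:
  2·area = 76  (B↔C swapped to make it positive)
  edge (2, 12)→(6, 6): d=(4,-6) top-left  bias=+0
  edge (6, 6)→(20, 4): d=(14,-2) top-left  bias=+0
  edge (20, 4)→(2, 12): d=(-18,8) right/bottom  bias=-1
    (6,2)@(13, 5): e=[38,0,38] → █  [on edge]
    (7,2)@(15, 5): e=[50,4,22] → █
    (8,2)@(17, 5): e=[62,8,6] → █
    (9,2)@(19, 5): e=[74,12,-10] → ·
    (3,3)@(7, 7): e=[10,16,50] → █
    (4,3)@(9, 7): e=[22,20,34] → █
    (5,3)@(11, 7): e=[34,24,18] → █
    (7,3)@(15, 7): e=[58,32,-14] → ·
    (8,3)@(17, 7): e=[70,36,-30] → ·
    (2,4)@(5, 9): e=[6,40,30] → █
    (4,4)@(9, 9): e=[30,48,-2] → ·
    (5,4)@(11, 9): e=[42,52,-18] → ·
  covered (10 px):
    · · · · · · · · · · ·
    · · · · · · · · · · ·
    · · · · · · █ █ █ · ·
    · · · █ █ █ █ · · · ·
    · · █ █ · · · · · · ·
    · █ · · · · · · · · ·

Answer: [8,5,23]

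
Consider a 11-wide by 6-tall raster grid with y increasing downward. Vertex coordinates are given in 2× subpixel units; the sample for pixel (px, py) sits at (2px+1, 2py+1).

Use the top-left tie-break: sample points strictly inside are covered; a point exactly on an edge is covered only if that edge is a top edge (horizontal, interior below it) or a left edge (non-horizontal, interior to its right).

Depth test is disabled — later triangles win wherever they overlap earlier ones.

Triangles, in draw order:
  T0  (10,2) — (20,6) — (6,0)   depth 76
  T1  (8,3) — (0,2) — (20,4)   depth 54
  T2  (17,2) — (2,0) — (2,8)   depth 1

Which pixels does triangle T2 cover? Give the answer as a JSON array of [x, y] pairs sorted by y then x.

T0:
  2·area = 4  (B↔C swapped to make it positive)
  edge (10, 2)→(6, 0): d=(-4,-2) top-left  bias=+0
  edge (6, 0)→(20, 6): d=(14,6) right/bottom  bias=-1
  edge (20, 6)→(10, 2): d=(-10,-4) top-left  bias=+0
    (6,1)@(13, 3): e=[2,0,2] → ·  [on edge]
  covered (0 px):
    · · · · · · · · · · ·
    · · · · · · · · · · ·
    · · · · · · · · · · ·
    · · · · · · · · · · ·
    · · · · · · · · · · ·
    · · · · · · · · · · ·
T1:
  2·area = 4
  edge (8, 3)→(0, 2): d=(-8,-1) top-left  bias=+0
  edge (0, 2)→(20, 4): d=(20,2) right/bottom  bias=-1
  edge (20, 4)→(8, 3): d=(-12,-1) top-left  bias=+0
    (4,1)@(9, 3): e=[1,2,1] → █
    (5,1)@(11, 3): e=[3,-2,3] → ·
    (4,2)@(9, 5): e=[-15,42,-23] → ·
  covered (1 px):
    · · · · · · · · · · ·
    · · · · █ · · · · · ·
    · · · · · · · · · · ·
    · · · · · · · · · · ·
    · · · · · · · · · · ·
    · · · · · · · · · · ·
T2:
  2·area = 120  (B↔C swapped to make it positive)
  edge (17, 2)→(2, 8): d=(-15,6) right/bottom  bias=-1
  edge (2, 8)→(2, 0): d=(0,-8) top-left  bias=+0
  edge (2, 0)→(17, 2): d=(15,2) right/bottom  bias=-1
    (1,0)@(3, 1): e=[99,8,13] → █
    (2,0)@(5, 1): e=[87,24,9] → █
    (3,0)@(7, 1): e=[75,40,5] → █
    (4,0)@(9, 1): e=[63,56,1] → █
    (5,0)@(11, 1): e=[51,72,-3] → ·
    (1,1)@(3, 3): e=[69,8,43] → █
    (5,1)@(11, 3): e=[21,72,27] → █
    (6,1)@(13, 3): e=[9,88,23] → █
    (7,1)@(15, 3): e=[-3,104,19] → ·
    (1,2)@(3, 5): e=[39,8,73] → █
    (5,2)@(11, 5): e=[-9,72,57] → ·
    (6,2)@(13, 5): e=[-21,88,53] → ·
  covered (15 px):
    · █ █ █ █ · · · · · ·
    · █ █ █ █ █ █ · · · ·
    · █ █ █ █ · · · · · ·
    · █ · · · · · · · · ·
    · · · · · · · · · · ·
    · · · · · · · · · · ·

Answer: [[1,0],[2,0],[3,0],[4,0],[1,1],[2,1],[3,1],[4,1],[5,1],[6,1],[1,2],[2,2],[3,2],[4,2],[1,3]]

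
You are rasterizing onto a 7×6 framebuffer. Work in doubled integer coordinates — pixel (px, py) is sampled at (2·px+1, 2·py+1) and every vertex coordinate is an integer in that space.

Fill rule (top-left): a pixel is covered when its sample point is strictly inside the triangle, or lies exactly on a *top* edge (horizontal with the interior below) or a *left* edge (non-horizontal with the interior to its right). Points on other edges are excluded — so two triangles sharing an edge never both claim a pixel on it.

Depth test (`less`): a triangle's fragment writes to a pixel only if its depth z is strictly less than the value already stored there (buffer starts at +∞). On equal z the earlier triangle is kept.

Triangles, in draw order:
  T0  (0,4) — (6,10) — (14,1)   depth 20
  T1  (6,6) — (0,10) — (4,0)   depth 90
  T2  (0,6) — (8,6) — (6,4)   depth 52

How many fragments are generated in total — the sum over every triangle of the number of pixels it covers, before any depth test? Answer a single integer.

T0:
  2·area = 102  (B↔C swapped to make it positive)
  edge (0, 4)→(14, 1): d=(14,-3) top-left  bias=+0
  edge (14, 1)→(6, 10): d=(-8,9) right/bottom  bias=-1
  edge (6, 10)→(0, 4): d=(-6,-6) top-left  bias=+0
    (2,1)@(5, 3): e=[1,65,36] → #
    (3,1)@(7, 3): e=[7,47,48] → #
    (4,1)@(9, 3): e=[13,29,60] → #
    (5,1)@(11, 3): e=[19,11,72] → #
    (6,1)@(13, 3): e=[25,-7,84] → ·
    (0,2)@(1, 5): e=[17,85,0] → #  [on edge]
    (1,2)@(3, 5): e=[23,67,12] → #
    (5,2)@(11, 5): e=[47,-5,60] → ·
    (0,3)@(1, 7): e=[45,69,-12] → ·
    (1,3)@(3, 7): e=[51,51,0] → #  [on edge]
    (4,3)@(9, 7): e=[69,-3,36] → ·
    (1,4)@(3, 9): e=[79,35,-12] → ·
    (2,4)@(5, 9): e=[85,17,0] → #  [on edge]
    (3,5)@(7, 11): e=[119,-17,0] → ·  [on edge]
  covered (13 px):
    · · · · · · ·
    · · # # # # ·
    # # # # # · ·
    · # # # · · ·
    · · # · · · ·
    · · · · · · ·
T1:
  2·area = 44
  edge (6, 6)→(0, 10): d=(-6,4) right/bottom  bias=-1
  edge (0, 10)→(4, 0): d=(4,-10) top-left  bias=+0
  edge (4, 0)→(6, 6): d=(2,6) right/bottom  bias=-1
    (1,1)@(3, 3): e=[30,2,12] → #
    (2,1)@(5, 3): e=[22,22,0] → ·  [on edge]
    (1,2)@(3, 5): e=[18,10,16] → #
    (2,2)@(5, 5): e=[10,30,4] → #
    (3,2)@(7, 5): e=[2,50,-8] → ·
    (1,3)@(3, 7): e=[6,18,20] → #
    (2,3)@(5, 7): e=[-2,38,8] → ·
    (0,4)@(1, 9): e=[2,6,36] → #
    (1,4)@(3, 9): e=[-6,26,24] → ·
    (3,4)@(7, 9): e=[-22,66,0] → ·  [on edge]
    (0,5)@(1, 11): e=[-10,14,40] → ·
  covered (5 px):
    · · · · · · ·
    · # · · · · ·
    · # # · · · ·
    · # · · · · ·
    # · · · · · ·
    · · · · · · ·
T2:
  2·area = 16  (B↔C swapped to make it positive)
  edge (0, 6)→(6, 4): d=(6,-2) top-left  bias=+0
  edge (6, 4)→(8, 6): d=(2,2) right/bottom  bias=-1
  edge (8, 6)→(0, 6): d=(-8,0) right/bottom  bias=-1
    (1,0)@(3, 1): e=[-24,0,40] → ·  [on edge]
    (2,1)@(5, 3): e=[-8,0,24] → ·  [on edge]
    (4,1)@(9, 3): e=[0,-8,24] → ·  [on edge]
    (1,2)@(3, 5): e=[0,8,8] → #  [on edge]
    (2,2)@(5, 5): e=[4,4,8] → #
    (3,2)@(7, 5): e=[8,0,8] → ·  [on edge]
    (1,3)@(3, 7): e=[12,12,-8] → ·
    (2,3)@(5, 7): e=[16,8,-8] → ·
    (4,3)@(9, 7): e=[24,0,-8] → ·  [on edge]
    (5,4)@(11, 9): e=[40,0,-24] → ·  [on edge]
    (6,5)@(13, 11): e=[56,0,-40] → ·  [on edge]
  covered (2 px):
    · · · · · · ·
    · · · · · · ·
    · # # · · · ·
    · · · · · · ·
    · · · · · · ·
    · · · · · · ·

Result: 20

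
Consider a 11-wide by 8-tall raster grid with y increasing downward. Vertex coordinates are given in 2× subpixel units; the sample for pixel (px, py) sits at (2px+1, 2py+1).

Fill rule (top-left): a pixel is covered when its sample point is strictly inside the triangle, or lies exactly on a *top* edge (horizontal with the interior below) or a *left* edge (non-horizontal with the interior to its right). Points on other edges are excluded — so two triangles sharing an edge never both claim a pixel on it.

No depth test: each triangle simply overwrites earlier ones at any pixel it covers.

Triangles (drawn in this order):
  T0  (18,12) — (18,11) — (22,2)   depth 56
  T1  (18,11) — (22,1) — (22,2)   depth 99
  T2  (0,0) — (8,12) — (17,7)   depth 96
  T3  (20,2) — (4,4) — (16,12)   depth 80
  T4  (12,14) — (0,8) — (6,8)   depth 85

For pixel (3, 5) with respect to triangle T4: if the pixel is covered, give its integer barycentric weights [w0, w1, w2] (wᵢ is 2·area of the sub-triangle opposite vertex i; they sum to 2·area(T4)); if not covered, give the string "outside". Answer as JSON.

T0:
  2·area = 4
  edge (18, 12)→(18, 11): d=(0,-1) top-left  bias=+0
  edge (18, 11)→(22, 2): d=(4,-9) top-left  bias=+0
  edge (22, 2)→(18, 12): d=(-4,10) right/bottom  bias=-1
    (9,4)@(19, 9): e=[1,1,2] → █
    (10,4)@(21, 9): e=[3,19,-18] → ·
    (9,5)@(19, 11): e=[1,9,-6] → ·
  covered (1 px):
    · · · · · · · · · · ·
    · · · · · · · · · · ·
    · · · · · · · · · · ·
    · · · · · · · · · · ·
    · · · · · · · · · █ ·
    · · · · · · · · · · ·
    · · · · · · · · · · ·
    · · · · · · · · · · ·
T1:
  2·area = 4
  edge (18, 11)→(22, 1): d=(4,-10) top-left  bias=+0
  edge (22, 1)→(22, 2): d=(0,1) right/bottom  bias=-1
  edge (22, 2)→(18, 11): d=(-4,9) right/bottom  bias=-1
  covered (0 px):
    · · · · · · · · · · ·
    · · · · · · · · · · ·
    · · · · · · · · · · ·
    · · · · · · · · · · ·
    · · · · · · · · · · ·
    · · · · · · · · · · ·
    · · · · · · · · · · ·
    · · · · · · · · · · ·
T2:
  2·area = 148  (B↔C swapped to make it positive)
  edge (0, 0)→(17, 7): d=(17,7) right/bottom  bias=-1
  edge (17, 7)→(8, 12): d=(-9,5) right/bottom  bias=-1
  edge (8, 12)→(0, 0): d=(-8,-12) top-left  bias=+0
    (0,0)@(1, 1): e=[10,134,4] → █
    (1,0)@(3, 1): e=[-4,124,28] → ·
    (0,1)@(1, 3): e=[44,116,-12] → ·
    (1,1)@(3, 3): e=[30,106,12] → █
    (2,1)@(5, 3): e=[16,96,36] → █
    (3,1)@(7, 3): e=[2,86,60] → █
    (4,1)@(9, 3): e=[-12,76,84] → ·
    (1,2)@(3, 5): e=[64,88,-4] → ·
    (2,2)@(5, 5): e=[50,78,20] → █
    (4,2)@(9, 5): e=[22,58,68] → █
    (5,2)@(11, 5): e=[8,48,92] → █
    (6,2)@(13, 5): e=[-6,38,116] → ·
    (8,3)@(17, 7): e=[0,0,148] → ·  [on edge]
  covered (19 px):
    █ · · · · · · · · · ·
    · █ █ █ · · · · · · ·
    · · █ █ █ █ · · · · ·
    · · █ █ █ █ █ █ · · ·
    · · · █ █ █ █ · · · ·
    · · · · █ · · · · · ·
    · · · · · · · · · · ·
    · · · · · · · · · · ·
T3:
  2·area = 152  (B↔C swapped to make it positive)
  edge (20, 2)→(16, 12): d=(-4,10) right/bottom  bias=-1
  edge (16, 12)→(4, 4): d=(-12,-8) top-left  bias=+0
  edge (4, 4)→(20, 2): d=(16,-2) top-left  bias=+0
    (6,1)@(13, 3): e=[66,84,2] → █
    (7,1)@(15, 3): e=[46,100,6] → █
    (8,1)@(17, 3): e=[26,116,10] → █
    (9,1)@(19, 3): e=[6,132,14] → █
    (10,1)@(21, 3): e=[-14,148,18] → ·
    (3,2)@(7, 5): e=[118,12,22] → █
    (4,2)@(9, 5): e=[98,28,26] → █
    (5,2)@(11, 5): e=[78,44,30] → █
    (9,2)@(19, 5): e=[-2,108,46] → ·
    (3,3)@(7, 7): e=[110,-12,54] → ·
    (4,3)@(9, 7): e=[90,4,58] → █
    (9,3)@(19, 7): e=[-10,84,78] → ·
  covered (19 px):
    · · · · · · · · · · ·
    · · · · · · █ █ █ █ ·
    · · · █ █ █ █ █ █ · ·
    · · · · █ █ █ █ █ · ·
    · · · · · · █ █ █ · ·
    · · · · · · · █ · · ·
    · · · · · · · · · · ·
    · · · · · · · · · · ·
T4:
  2·area = 36
  edge (12, 14)→(0, 8): d=(-12,-6) top-left  bias=+0
  edge (0, 8)→(6, 8): d=(6,0) top-left  bias=+0
  edge (6, 8)→(12, 14): d=(6,6) right/bottom  bias=-1
    (0,1)@(1, 3): e=[66,-30,0] → ·  [on edge]
    (1,2)@(3, 5): e=[54,-18,0] → ·  [on edge]
    (2,3)@(5, 7): e=[42,-6,0] → ·  [on edge]
    (1,4)@(3, 9): e=[6,6,24] → █
    (2,4)@(5, 9): e=[18,6,12] → █
    (3,4)@(7, 9): e=[30,6,0] → ·  [on edge]
    (1,5)@(3, 11): e=[-18,18,36] → ·
    (2,5)@(5, 11): e=[-6,18,24] → ·
    (3,5)@(7, 11): e=[6,18,12] → █
    (4,5)@(9, 11): e=[18,18,0] → ·  [on edge]
    (3,6)@(7, 13): e=[-18,30,24] → ·
    (5,6)@(11, 13): e=[6,30,0] → ·  [on edge]
    (6,7)@(13, 15): e=[-6,42,0] → ·  [on edge]
  covered (3 px):
    · · · · · · · · · · ·
    · · · · · · · · · · ·
    · · · · · · · · · · ·
    · · · · · · · · · · ·
    · █ █ · · · · · · · ·
    · · · █ · · · · · · ·
    · · · · · · · · · · ·
    · · · · · · · · · · ·

Final: [18,12,6]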